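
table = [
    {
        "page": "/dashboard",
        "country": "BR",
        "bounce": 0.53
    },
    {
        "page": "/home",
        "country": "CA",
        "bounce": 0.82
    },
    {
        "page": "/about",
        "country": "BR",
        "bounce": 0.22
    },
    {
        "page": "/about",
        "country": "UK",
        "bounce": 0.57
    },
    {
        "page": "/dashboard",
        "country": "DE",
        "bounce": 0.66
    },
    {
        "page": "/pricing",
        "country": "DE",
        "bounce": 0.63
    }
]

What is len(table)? 6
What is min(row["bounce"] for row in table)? 0.22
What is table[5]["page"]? "/pricing"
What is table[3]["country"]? "UK"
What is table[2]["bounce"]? 0.22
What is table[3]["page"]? "/about"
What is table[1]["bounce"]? 0.82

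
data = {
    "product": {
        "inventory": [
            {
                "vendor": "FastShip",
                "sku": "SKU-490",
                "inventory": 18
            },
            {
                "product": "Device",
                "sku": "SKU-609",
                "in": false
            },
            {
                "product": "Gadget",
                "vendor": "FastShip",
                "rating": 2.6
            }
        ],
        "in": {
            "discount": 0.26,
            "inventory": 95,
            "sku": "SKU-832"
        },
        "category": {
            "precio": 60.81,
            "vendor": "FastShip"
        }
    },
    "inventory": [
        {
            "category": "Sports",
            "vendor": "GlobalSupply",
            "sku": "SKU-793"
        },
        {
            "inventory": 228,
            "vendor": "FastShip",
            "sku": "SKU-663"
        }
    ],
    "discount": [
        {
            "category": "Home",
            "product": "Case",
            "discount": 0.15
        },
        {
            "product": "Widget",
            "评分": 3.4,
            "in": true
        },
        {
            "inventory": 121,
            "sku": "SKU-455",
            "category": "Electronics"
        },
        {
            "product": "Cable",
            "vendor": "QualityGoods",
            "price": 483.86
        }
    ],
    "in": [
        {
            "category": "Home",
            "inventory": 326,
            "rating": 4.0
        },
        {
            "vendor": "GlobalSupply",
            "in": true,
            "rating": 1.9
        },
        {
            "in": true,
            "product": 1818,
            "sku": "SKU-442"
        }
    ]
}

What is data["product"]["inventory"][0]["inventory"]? 18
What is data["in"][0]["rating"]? 4.0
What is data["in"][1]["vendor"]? "GlobalSupply"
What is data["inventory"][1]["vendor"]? "FastShip"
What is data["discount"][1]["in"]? True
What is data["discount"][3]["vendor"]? "QualityGoods"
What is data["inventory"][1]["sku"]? "SKU-663"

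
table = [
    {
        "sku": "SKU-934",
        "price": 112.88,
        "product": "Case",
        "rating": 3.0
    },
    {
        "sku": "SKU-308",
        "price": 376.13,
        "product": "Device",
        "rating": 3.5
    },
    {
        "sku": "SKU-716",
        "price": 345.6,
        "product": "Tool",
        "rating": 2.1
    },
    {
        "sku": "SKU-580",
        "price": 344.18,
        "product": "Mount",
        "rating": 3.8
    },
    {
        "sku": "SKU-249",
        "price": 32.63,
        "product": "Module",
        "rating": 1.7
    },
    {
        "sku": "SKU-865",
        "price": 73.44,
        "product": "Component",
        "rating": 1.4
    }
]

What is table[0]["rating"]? 3.0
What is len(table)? 6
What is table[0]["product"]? "Case"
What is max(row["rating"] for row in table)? 3.8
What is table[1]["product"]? "Device"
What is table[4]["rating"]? 1.7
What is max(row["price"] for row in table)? 376.13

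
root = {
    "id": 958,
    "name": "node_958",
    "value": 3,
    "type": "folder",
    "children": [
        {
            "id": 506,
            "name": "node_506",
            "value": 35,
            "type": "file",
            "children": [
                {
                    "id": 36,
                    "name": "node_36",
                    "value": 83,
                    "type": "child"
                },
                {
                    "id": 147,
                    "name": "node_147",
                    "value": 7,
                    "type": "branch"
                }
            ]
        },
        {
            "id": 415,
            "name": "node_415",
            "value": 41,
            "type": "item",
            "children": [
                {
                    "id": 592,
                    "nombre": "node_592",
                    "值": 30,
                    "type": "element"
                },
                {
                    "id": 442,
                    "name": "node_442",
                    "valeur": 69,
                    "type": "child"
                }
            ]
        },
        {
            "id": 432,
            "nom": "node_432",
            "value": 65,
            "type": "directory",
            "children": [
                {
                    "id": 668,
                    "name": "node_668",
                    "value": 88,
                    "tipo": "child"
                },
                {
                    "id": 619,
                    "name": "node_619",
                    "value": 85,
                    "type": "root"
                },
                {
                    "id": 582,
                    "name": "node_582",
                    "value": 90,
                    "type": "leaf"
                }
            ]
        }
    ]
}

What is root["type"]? "folder"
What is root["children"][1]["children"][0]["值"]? 30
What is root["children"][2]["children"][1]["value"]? 85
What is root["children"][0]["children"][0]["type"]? "child"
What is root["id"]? 958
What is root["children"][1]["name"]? "node_415"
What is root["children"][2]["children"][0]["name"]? "node_668"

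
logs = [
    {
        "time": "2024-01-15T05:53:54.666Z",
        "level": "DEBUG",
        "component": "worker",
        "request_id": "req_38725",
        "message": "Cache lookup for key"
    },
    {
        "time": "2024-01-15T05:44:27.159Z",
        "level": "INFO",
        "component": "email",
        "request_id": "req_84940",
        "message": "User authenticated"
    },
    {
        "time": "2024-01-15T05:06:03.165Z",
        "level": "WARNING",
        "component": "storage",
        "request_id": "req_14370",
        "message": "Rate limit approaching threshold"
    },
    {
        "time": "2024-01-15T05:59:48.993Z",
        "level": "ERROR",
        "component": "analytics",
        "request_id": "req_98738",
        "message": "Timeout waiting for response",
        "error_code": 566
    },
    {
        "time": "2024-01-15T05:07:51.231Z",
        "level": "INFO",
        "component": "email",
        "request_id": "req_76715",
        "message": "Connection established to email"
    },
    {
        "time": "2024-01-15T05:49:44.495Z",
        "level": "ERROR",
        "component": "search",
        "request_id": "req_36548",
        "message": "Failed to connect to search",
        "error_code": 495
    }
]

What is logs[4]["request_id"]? "req_76715"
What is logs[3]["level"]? "ERROR"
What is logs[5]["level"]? "ERROR"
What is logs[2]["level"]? "WARNING"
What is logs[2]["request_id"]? "req_14370"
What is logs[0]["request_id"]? "req_38725"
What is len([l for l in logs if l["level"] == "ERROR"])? 2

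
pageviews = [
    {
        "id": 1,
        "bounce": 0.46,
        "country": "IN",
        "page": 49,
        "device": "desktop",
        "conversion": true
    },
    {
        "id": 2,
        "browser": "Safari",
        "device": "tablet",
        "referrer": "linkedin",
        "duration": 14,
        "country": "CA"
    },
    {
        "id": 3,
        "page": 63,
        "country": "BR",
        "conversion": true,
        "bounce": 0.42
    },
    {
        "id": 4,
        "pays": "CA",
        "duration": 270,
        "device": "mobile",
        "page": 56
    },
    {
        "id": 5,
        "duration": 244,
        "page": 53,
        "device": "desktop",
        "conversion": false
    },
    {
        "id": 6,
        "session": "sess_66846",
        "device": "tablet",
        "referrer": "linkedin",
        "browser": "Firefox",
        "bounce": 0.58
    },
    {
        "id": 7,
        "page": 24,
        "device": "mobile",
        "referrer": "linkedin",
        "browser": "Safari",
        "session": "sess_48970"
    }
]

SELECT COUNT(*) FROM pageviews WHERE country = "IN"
1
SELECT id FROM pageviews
[1, 2, 3, 4, 5, 6, 7]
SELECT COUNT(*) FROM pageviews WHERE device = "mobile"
2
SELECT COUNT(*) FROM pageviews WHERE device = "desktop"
2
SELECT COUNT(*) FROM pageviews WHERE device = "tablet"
2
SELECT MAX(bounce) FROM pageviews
0.58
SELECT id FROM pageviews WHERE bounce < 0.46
[3]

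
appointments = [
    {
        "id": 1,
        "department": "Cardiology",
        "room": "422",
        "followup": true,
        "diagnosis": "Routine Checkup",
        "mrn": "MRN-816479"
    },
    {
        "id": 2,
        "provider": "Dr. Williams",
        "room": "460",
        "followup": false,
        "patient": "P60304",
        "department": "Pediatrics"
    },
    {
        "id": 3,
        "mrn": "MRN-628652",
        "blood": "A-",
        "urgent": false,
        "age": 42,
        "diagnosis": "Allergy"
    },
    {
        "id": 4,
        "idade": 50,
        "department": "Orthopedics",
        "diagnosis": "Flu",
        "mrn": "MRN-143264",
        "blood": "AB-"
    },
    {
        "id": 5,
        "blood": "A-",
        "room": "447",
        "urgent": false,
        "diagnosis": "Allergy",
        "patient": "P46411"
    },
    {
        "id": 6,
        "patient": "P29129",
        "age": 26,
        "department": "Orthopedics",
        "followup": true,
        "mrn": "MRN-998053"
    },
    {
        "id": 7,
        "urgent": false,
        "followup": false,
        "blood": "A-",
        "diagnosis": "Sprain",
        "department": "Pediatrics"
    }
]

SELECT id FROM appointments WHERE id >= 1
[1, 2, 3, 4, 5, 6, 7]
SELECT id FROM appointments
[1, 2, 3, 4, 5, 6, 7]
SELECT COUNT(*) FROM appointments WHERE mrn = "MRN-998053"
1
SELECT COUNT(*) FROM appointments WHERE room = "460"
1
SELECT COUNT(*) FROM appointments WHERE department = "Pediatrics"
2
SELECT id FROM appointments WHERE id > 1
[2, 3, 4, 5, 6, 7]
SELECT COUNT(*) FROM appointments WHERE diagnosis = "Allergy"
2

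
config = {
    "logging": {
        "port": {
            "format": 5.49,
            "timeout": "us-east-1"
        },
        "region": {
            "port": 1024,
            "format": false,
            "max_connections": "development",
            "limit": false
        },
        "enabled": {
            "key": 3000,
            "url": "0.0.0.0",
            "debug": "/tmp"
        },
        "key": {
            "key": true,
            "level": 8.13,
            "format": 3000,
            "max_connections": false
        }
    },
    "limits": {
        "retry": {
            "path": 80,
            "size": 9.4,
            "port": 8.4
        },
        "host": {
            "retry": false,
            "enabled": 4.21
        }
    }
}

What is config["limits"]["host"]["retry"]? False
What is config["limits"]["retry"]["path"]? 80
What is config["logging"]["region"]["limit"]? False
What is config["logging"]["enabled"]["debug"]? "/tmp"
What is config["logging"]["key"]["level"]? 8.13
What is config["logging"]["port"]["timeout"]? "us-east-1"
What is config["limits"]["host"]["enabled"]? 4.21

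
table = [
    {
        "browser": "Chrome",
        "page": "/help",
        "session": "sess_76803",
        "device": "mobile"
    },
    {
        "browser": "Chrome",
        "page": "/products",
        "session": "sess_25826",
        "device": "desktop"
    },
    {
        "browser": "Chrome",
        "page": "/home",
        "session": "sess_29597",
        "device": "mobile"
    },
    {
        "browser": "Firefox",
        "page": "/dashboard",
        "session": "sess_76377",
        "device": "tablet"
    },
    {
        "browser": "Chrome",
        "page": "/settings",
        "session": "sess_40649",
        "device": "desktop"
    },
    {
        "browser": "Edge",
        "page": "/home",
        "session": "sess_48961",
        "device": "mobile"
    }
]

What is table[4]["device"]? "desktop"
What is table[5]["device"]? "mobile"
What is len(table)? 6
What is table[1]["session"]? "sess_25826"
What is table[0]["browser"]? "Chrome"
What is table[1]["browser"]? "Chrome"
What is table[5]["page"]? "/home"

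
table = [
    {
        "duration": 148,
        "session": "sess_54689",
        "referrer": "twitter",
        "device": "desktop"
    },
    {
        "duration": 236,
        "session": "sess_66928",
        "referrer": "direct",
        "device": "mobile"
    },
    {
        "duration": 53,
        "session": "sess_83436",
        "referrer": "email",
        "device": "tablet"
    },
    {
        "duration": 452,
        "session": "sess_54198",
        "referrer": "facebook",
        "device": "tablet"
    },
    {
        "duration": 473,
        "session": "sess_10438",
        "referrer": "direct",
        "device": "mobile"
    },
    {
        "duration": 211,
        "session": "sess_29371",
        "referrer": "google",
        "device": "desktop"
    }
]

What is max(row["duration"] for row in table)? 473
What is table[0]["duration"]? 148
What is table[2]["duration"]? 53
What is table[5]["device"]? "desktop"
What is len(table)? 6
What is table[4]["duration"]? 473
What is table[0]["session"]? "sess_54689"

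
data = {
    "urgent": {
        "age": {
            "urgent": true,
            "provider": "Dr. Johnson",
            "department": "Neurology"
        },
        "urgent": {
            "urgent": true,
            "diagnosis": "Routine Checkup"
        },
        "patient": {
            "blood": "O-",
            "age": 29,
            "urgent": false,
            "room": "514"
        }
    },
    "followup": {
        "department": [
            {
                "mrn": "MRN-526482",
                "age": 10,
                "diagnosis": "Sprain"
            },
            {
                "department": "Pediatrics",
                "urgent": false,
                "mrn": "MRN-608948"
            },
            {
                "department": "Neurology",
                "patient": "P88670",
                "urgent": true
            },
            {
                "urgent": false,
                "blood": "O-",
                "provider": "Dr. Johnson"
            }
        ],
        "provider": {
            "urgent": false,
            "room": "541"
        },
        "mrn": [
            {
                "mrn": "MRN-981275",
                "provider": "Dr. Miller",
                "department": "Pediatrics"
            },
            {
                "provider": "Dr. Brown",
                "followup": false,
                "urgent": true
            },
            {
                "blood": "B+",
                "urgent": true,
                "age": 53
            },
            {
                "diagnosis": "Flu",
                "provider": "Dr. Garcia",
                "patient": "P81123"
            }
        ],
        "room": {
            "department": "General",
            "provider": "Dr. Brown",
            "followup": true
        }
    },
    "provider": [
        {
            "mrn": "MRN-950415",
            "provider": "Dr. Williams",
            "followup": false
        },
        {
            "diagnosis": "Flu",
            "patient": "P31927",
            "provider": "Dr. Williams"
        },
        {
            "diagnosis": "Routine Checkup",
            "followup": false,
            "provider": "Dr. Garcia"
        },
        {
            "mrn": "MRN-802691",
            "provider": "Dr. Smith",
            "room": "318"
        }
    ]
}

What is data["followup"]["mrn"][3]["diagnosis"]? "Flu"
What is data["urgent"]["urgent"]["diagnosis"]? "Routine Checkup"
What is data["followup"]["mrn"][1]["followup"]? False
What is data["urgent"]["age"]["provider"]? "Dr. Johnson"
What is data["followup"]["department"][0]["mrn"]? "MRN-526482"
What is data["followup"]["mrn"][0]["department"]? "Pediatrics"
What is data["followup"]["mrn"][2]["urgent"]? True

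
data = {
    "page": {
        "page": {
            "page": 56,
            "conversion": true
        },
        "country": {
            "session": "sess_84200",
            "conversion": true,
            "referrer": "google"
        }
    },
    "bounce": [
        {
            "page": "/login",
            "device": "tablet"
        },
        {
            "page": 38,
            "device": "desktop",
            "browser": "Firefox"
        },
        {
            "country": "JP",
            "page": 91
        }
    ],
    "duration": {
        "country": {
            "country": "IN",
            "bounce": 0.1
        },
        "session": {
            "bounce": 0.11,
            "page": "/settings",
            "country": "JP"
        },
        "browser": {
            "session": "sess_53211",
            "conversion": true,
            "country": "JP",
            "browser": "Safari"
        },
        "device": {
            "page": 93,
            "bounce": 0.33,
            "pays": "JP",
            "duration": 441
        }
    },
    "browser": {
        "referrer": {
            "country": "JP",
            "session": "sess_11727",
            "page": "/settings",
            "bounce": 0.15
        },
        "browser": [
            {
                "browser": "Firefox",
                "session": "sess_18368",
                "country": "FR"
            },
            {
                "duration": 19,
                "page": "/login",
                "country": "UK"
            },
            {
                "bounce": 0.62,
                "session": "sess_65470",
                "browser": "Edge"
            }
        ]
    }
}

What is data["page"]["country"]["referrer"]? "google"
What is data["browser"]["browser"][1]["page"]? "/login"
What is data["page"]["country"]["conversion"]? True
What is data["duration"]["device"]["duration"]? 441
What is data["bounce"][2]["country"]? "JP"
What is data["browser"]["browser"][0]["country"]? "FR"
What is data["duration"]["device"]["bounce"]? 0.33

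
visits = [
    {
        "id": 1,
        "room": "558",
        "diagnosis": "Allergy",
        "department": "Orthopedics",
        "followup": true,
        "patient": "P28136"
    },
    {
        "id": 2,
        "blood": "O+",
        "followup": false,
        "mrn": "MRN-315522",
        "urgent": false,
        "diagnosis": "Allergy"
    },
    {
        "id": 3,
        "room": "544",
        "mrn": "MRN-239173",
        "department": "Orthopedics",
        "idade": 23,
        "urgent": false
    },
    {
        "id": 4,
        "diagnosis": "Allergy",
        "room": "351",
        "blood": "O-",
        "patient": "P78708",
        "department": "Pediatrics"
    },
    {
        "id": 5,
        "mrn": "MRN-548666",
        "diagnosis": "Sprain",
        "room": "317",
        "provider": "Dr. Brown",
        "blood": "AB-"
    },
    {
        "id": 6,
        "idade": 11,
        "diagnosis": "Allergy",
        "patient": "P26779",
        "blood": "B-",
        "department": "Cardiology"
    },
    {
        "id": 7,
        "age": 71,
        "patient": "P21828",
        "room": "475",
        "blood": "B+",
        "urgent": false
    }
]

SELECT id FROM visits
[1, 2, 3, 4, 5, 6, 7]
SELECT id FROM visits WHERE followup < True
[2]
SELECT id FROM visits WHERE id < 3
[1, 2]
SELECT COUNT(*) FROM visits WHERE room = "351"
1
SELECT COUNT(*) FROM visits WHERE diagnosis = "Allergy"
4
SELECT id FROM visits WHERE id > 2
[3, 4, 5, 6, 7]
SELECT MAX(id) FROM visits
7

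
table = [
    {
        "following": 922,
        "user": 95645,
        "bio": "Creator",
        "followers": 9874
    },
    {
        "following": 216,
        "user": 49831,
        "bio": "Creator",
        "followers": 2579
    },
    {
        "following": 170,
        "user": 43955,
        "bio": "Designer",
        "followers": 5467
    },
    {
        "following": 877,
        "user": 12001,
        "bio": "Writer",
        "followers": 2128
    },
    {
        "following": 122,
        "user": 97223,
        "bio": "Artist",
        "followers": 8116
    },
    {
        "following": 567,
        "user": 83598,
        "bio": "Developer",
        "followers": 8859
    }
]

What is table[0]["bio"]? "Creator"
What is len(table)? 6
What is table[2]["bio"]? "Designer"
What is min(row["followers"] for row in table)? 2128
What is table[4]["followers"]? 8116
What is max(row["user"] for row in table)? 97223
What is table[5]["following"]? 567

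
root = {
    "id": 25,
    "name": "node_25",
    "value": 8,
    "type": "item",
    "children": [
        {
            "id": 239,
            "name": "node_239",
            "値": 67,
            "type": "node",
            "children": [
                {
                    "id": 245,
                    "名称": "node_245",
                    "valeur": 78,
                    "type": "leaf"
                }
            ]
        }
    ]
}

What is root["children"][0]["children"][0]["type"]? "leaf"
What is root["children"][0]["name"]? "node_239"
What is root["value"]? 8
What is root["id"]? 25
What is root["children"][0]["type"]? "node"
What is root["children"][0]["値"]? 67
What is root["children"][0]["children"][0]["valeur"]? 78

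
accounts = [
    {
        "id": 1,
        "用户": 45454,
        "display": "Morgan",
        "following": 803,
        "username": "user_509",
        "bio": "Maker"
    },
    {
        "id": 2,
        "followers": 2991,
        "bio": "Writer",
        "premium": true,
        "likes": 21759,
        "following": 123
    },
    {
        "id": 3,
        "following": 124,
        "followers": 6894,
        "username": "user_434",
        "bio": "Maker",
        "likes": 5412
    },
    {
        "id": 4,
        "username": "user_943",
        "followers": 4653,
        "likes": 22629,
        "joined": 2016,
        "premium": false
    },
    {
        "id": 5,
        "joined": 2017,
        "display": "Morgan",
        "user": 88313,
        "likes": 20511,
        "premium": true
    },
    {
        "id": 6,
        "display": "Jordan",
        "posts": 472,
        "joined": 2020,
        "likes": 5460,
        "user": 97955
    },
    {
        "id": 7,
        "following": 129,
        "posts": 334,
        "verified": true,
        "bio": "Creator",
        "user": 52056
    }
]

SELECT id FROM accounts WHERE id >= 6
[6, 7]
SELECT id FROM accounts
[1, 2, 3, 4, 5, 6, 7]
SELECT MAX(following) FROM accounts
803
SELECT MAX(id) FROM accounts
7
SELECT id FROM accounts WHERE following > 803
[]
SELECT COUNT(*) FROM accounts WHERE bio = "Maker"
2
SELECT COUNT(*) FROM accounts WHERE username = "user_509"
1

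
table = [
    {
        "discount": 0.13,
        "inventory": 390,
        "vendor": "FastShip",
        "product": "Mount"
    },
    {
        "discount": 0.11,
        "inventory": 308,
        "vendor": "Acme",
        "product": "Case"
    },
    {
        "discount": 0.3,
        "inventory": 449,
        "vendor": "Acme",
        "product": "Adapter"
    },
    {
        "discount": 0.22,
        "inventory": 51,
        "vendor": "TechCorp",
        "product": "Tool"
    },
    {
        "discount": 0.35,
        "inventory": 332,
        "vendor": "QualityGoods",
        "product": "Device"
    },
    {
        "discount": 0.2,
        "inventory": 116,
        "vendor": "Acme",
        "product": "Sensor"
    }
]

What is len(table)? 6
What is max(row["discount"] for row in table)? 0.35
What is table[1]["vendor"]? "Acme"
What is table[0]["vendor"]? "FastShip"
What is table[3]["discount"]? 0.22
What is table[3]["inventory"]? 51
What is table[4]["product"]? "Device"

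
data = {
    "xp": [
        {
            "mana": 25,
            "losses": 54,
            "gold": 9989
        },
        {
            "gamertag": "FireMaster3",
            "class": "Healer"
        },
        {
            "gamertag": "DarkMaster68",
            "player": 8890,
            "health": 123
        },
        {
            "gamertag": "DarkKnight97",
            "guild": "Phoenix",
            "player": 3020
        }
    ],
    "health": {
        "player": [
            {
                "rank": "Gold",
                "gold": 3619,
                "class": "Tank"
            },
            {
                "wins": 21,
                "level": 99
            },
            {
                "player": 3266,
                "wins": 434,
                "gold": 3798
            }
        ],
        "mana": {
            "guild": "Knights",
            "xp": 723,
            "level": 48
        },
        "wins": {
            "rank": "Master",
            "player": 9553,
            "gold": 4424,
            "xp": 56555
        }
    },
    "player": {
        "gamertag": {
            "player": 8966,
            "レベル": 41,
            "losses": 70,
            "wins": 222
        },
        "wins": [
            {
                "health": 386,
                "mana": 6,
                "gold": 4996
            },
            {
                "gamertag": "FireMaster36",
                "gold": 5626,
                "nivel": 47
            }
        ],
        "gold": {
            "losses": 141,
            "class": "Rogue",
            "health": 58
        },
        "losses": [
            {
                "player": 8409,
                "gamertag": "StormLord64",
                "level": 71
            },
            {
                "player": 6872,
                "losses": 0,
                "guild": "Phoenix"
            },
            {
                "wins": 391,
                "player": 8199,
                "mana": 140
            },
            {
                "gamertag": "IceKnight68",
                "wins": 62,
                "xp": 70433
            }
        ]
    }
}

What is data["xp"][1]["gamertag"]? "FireMaster3"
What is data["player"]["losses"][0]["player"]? 8409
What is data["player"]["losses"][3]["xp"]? 70433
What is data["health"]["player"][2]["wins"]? 434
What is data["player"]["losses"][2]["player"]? 8199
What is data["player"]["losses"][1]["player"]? 6872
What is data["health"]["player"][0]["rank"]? "Gold"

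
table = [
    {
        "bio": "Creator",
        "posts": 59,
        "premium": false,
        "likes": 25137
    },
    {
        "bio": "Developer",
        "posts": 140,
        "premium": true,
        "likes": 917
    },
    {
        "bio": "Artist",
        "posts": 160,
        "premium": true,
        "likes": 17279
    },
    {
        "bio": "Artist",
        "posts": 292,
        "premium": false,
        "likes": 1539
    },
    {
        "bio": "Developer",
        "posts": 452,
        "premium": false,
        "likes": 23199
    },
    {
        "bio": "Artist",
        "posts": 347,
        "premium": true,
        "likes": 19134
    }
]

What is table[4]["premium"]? False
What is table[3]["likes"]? 1539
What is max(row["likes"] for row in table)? 25137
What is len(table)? 6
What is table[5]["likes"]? 19134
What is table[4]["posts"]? 452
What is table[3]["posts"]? 292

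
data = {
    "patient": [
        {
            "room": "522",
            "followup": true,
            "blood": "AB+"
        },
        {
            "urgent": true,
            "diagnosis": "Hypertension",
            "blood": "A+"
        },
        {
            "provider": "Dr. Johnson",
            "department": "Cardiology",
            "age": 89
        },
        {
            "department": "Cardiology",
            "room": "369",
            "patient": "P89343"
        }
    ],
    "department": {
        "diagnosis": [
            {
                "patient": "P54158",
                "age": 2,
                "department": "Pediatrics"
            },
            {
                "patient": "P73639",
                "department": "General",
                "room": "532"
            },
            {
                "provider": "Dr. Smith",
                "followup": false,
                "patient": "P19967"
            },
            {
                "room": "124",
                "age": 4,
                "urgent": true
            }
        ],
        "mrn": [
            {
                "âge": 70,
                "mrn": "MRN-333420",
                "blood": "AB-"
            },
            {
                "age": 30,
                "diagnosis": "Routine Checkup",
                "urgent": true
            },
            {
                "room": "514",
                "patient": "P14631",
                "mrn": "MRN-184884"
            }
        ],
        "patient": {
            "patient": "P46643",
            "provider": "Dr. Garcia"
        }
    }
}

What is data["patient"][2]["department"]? "Cardiology"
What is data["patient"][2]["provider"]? "Dr. Johnson"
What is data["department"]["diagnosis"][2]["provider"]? "Dr. Smith"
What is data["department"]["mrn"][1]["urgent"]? True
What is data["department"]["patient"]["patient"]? "P46643"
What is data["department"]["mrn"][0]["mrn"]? "MRN-333420"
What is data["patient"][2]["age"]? 89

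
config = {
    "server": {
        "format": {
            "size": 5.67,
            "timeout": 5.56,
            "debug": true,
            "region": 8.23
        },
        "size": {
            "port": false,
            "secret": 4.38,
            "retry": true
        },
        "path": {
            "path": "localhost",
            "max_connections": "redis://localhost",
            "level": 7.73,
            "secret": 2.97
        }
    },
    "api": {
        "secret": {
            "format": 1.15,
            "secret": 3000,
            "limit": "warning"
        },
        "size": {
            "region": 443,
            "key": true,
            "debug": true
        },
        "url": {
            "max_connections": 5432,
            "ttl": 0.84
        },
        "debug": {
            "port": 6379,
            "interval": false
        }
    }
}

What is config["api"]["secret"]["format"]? 1.15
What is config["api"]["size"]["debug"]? True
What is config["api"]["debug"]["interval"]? False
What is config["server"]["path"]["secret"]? 2.97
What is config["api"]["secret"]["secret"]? 3000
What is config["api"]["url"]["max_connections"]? 5432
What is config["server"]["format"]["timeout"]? 5.56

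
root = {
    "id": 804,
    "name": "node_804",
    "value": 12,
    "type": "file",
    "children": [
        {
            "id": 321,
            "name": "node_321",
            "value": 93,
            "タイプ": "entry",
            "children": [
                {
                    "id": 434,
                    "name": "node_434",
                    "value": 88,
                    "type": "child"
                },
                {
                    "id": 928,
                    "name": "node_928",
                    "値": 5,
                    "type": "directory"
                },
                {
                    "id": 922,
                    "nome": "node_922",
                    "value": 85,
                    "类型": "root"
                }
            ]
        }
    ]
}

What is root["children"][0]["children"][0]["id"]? 434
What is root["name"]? "node_804"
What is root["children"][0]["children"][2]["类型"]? "root"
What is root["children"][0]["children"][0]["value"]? 88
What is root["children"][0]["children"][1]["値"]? 5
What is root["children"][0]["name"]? "node_321"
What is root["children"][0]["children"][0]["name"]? "node_434"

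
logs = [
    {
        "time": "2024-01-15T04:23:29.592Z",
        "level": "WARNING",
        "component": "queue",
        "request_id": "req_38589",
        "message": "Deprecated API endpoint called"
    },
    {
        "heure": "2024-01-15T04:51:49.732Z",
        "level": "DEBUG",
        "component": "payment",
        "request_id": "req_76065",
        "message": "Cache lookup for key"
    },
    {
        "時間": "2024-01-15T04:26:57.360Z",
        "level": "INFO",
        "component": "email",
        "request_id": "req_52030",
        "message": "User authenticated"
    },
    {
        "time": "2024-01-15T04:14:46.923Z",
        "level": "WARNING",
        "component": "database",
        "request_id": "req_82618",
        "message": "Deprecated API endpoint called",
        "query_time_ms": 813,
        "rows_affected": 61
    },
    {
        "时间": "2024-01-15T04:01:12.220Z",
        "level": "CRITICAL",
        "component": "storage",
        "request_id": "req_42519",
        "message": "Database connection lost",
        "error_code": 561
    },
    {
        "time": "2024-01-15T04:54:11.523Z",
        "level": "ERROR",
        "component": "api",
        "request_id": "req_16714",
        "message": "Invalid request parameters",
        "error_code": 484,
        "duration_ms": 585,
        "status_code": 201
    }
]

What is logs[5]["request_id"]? "req_16714"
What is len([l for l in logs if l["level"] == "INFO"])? 1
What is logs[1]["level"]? "DEBUG"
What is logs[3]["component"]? "database"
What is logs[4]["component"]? "storage"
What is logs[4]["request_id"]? "req_42519"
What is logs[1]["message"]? "Cache lookup for key"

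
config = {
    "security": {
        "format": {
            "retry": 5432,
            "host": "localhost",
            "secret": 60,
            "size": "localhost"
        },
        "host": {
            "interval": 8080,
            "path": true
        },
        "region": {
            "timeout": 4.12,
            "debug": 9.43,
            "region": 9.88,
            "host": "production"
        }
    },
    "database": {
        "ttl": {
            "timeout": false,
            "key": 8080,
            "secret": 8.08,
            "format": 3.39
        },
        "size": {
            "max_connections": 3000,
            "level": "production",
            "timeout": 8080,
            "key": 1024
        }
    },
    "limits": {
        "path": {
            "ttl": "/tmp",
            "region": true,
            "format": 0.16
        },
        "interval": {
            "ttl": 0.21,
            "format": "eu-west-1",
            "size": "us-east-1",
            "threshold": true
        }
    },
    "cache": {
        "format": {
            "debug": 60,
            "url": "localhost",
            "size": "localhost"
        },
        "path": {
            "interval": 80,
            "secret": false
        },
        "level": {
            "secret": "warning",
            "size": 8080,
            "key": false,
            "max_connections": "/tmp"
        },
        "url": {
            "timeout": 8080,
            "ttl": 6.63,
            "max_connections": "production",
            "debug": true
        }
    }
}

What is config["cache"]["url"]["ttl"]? 6.63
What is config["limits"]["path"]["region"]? True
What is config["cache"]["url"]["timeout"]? 8080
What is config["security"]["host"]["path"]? True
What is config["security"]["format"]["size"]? "localhost"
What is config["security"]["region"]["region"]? 9.88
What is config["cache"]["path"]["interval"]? 80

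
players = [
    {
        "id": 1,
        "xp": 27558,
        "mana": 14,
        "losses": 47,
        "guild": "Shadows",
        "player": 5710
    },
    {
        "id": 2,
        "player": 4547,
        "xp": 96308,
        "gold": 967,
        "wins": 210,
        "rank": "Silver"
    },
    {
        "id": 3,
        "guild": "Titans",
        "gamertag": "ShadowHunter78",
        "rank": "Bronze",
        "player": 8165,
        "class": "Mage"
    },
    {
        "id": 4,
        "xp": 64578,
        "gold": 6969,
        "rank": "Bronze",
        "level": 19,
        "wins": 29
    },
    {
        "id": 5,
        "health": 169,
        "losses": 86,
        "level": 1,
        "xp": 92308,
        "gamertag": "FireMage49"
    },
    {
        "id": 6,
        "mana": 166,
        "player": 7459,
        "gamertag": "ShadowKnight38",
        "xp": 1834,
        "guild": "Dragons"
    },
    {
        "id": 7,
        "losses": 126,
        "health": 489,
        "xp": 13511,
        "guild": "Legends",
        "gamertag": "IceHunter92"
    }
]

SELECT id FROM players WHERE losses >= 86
[5, 7]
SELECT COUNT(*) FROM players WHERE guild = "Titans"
1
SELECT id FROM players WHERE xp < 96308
[1, 4, 5, 6, 7]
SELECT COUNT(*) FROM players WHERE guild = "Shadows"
1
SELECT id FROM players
[1, 2, 3, 4, 5, 6, 7]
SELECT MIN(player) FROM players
4547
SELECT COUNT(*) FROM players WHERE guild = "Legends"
1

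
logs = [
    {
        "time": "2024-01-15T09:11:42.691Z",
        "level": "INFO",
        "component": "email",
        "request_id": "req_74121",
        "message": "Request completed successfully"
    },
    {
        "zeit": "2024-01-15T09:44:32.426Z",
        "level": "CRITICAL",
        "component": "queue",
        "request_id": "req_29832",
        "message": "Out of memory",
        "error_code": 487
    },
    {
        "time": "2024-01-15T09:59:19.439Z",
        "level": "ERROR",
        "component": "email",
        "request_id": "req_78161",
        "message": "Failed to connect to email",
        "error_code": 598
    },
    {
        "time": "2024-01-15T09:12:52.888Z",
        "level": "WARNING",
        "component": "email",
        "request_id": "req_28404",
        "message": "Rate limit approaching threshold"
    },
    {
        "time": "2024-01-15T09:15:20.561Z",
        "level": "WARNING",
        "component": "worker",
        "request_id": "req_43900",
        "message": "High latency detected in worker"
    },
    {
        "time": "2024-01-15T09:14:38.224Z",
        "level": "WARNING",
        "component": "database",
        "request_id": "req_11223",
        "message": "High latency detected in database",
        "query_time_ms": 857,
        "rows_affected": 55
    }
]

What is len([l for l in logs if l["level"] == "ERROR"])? 1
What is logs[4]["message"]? "High latency detected in worker"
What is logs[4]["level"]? "WARNING"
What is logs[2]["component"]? "email"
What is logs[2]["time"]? "2024-01-15T09:59:19.439Z"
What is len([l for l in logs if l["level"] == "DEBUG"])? 0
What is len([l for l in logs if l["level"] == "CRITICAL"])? 1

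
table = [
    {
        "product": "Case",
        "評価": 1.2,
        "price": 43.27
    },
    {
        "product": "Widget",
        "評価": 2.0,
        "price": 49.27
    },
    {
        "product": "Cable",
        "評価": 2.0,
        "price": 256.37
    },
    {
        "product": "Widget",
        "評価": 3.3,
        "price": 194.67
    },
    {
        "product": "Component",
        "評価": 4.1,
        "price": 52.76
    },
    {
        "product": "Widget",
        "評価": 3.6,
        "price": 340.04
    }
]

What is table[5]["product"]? "Widget"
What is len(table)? 6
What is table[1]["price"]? 49.27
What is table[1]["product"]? "Widget"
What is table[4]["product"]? "Component"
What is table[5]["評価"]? 3.6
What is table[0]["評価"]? 1.2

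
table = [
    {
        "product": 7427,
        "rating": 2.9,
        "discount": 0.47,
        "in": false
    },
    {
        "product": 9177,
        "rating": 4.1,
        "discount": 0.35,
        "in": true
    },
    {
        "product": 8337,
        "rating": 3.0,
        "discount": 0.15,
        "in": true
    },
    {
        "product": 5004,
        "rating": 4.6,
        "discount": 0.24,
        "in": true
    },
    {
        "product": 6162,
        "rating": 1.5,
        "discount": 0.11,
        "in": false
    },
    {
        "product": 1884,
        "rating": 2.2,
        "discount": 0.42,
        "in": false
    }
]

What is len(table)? 6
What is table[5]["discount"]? 0.42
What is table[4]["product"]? 6162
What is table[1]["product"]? 9177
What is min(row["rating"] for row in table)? 1.5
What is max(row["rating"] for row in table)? 4.6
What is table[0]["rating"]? 2.9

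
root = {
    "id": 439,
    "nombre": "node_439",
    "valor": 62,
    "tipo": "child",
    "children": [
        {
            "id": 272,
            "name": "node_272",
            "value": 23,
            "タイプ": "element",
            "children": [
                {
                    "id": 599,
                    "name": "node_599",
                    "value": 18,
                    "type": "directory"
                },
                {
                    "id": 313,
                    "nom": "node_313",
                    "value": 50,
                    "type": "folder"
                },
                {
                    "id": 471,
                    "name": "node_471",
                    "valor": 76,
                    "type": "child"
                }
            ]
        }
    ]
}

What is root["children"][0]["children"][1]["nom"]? "node_313"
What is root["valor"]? 62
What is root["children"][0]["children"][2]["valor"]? 76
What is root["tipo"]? "child"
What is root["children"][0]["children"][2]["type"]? "child"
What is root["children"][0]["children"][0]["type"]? "directory"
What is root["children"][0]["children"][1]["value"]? 50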